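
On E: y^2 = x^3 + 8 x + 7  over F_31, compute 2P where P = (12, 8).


Doubling: s = (3 x1^2 + a) / (2 y1)
s = (3*12^2 + 8) / (2*8) mod 31 = 12
x3 = s^2 - 2 x1 mod 31 = 12^2 - 2*12 = 27
y3 = s (x1 - x3) - y1 mod 31 = 12 * (12 - 27) - 8 = 29

2P = (27, 29)


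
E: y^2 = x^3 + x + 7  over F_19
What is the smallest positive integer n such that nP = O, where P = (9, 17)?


Compute successive multiples of P until we hit O:
  1P = (9, 17)
  2P = (17, 15)
  3P = (18, 9)
  4P = (1, 16)
  5P = (1, 3)
  6P = (18, 10)
  7P = (17, 4)
  8P = (9, 2)
  ... (continuing to 9P)
  9P = O

ord(P) = 9


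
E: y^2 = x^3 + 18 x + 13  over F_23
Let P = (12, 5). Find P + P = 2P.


Doubling: s = (3 x1^2 + a) / (2 y1)
s = (3*12^2 + 18) / (2*5) mod 23 = 22
x3 = s^2 - 2 x1 mod 23 = 22^2 - 2*12 = 0
y3 = s (x1 - x3) - y1 mod 23 = 22 * (12 - 0) - 5 = 6

2P = (0, 6)


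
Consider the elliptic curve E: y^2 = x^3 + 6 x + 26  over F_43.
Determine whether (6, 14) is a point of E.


Check whether y^2 = x^3 + 6 x + 26 (mod 43) for (x, y) = (6, 14).
LHS: y^2 = 14^2 mod 43 = 24
RHS: x^3 + 6 x + 26 = 6^3 + 6*6 + 26 mod 43 = 20
LHS != RHS

No, not on the curve


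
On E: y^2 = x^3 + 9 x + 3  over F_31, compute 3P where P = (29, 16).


k = 3 = 11_2 (binary, LSB first: 11)
Double-and-add from P = (29, 16):
  bit 0 = 1: acc = O + (29, 16) = (29, 16)
  bit 1 = 1: acc = (29, 16) + (11, 21) = (26, 9)

3P = (26, 9)


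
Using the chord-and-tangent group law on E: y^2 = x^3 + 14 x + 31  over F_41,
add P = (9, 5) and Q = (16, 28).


P != Q, so use the chord formula.
s = (y2 - y1) / (x2 - x1) = (23) / (7) mod 41 = 15
x3 = s^2 - x1 - x2 mod 41 = 15^2 - 9 - 16 = 36
y3 = s (x1 - x3) - y1 mod 41 = 15 * (9 - 36) - 5 = 0

P + Q = (36, 0)


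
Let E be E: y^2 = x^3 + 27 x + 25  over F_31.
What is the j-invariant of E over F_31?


Delta = -16(4 a^3 + 27 b^2) mod 31 = 14
-1728 * (4 a)^3 = -1728 * (4*27)^3 mod 31 = 30
j = 30 * 14^(-1) mod 31 = 11

j = 11 (mod 31)


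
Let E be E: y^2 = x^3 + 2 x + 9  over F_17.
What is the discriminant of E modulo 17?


4 a^3 + 27 b^2 = 4*2^3 + 27*9^2 = 32 + 2187 = 2219
Delta = -16 * (2219) = -35504
Delta mod 17 = 9

Delta = 9 (mod 17)


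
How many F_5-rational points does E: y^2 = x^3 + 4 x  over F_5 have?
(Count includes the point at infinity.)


For each x in F_5, count y with y^2 = x^3 + 4 x + 0 mod 5:
  x = 0: RHS = 0, y in [0]  -> 1 point(s)
  x = 1: RHS = 0, y in [0]  -> 1 point(s)
  x = 2: RHS = 1, y in [1, 4]  -> 2 point(s)
  x = 3: RHS = 4, y in [2, 3]  -> 2 point(s)
  x = 4: RHS = 0, y in [0]  -> 1 point(s)
Affine points: 7. Add the point at infinity: total = 8.

#E(F_5) = 8


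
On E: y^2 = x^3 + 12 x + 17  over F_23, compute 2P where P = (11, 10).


Doubling: s = (3 x1^2 + a) / (2 y1)
s = (3*11^2 + 12) / (2*10) mod 23 = 13
x3 = s^2 - 2 x1 mod 23 = 13^2 - 2*11 = 9
y3 = s (x1 - x3) - y1 mod 23 = 13 * (11 - 9) - 10 = 16

2P = (9, 16)


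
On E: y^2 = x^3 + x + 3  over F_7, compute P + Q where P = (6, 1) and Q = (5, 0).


P != Q, so use the chord formula.
s = (y2 - y1) / (x2 - x1) = (6) / (6) mod 7 = 1
x3 = s^2 - x1 - x2 mod 7 = 1^2 - 6 - 5 = 4
y3 = s (x1 - x3) - y1 mod 7 = 1 * (6 - 4) - 1 = 1

P + Q = (4, 1)


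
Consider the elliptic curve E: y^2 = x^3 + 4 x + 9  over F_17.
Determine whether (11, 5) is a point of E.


Check whether y^2 = x^3 + 4 x + 9 (mod 17) for (x, y) = (11, 5).
LHS: y^2 = 5^2 mod 17 = 8
RHS: x^3 + 4 x + 9 = 11^3 + 4*11 + 9 mod 17 = 7
LHS != RHS

No, not on the curve


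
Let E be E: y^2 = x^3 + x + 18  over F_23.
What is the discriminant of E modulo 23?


4 a^3 + 27 b^2 = 4*1^3 + 27*18^2 = 4 + 8748 = 8752
Delta = -16 * (8752) = -140032
Delta mod 23 = 15

Delta = 15 (mod 23)


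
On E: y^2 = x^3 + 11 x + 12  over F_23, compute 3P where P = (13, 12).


k = 3 = 11_2 (binary, LSB first: 11)
Double-and-add from P = (13, 12):
  bit 0 = 1: acc = O + (13, 12) = (13, 12)
  bit 1 = 1: acc = (13, 12) + (3, 16) = (9, 14)

3P = (9, 14)


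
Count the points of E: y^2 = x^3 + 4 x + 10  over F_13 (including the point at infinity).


For each x in F_13, count y with y^2 = x^3 + 4 x + 10 mod 13:
  x = 0: RHS = 10, y in [6, 7]  -> 2 point(s)
  x = 2: RHS = 0, y in [0]  -> 1 point(s)
  x = 3: RHS = 10, y in [6, 7]  -> 2 point(s)
  x = 4: RHS = 12, y in [5, 8]  -> 2 point(s)
  x = 5: RHS = 12, y in [5, 8]  -> 2 point(s)
  x = 6: RHS = 3, y in [4, 9]  -> 2 point(s)
  x = 7: RHS = 4, y in [2, 11]  -> 2 point(s)
  x = 10: RHS = 10, y in [6, 7]  -> 2 point(s)
Affine points: 15. Add the point at infinity: total = 16.

#E(F_13) = 16


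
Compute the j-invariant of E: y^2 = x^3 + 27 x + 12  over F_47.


Delta = -16(4 a^3 + 27 b^2) mod 47 = 2
-1728 * (4 a)^3 = -1728 * (4*27)^3 mod 47 = 10
j = 10 * 2^(-1) mod 47 = 5

j = 5 (mod 47)


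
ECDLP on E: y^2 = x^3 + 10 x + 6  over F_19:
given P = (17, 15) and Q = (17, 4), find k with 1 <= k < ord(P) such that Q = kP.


Enumerate multiples of P until we hit Q = (17, 4):
  1P = (17, 15)
  2P = (8, 3)
  3P = (0, 14)
  4P = (7, 18)
  5P = (12, 12)
  6P = (1, 6)
  7P = (10, 2)
  8P = (16, 14)
  9P = (6, 15)
  10P = (15, 4)
  11P = (3, 5)
  12P = (3, 14)
  13P = (15, 15)
  14P = (6, 4)
  15P = (16, 5)
  16P = (10, 17)
  17P = (1, 13)
  18P = (12, 7)
  19P = (7, 1)
  20P = (0, 5)
  21P = (8, 16)
  22P = (17, 4)
Match found at i = 22.

k = 22


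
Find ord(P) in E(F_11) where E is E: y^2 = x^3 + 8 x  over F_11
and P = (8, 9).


Compute successive multiples of P until we hit O:
  1P = (8, 9)
  2P = (9, 8)
  3P = (6, 0)
  4P = (9, 3)
  5P = (8, 2)
  6P = O

ord(P) = 6


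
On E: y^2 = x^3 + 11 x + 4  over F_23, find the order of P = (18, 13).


Compute successive multiples of P until we hit O:
  1P = (18, 13)
  2P = (14, 2)
  3P = (0, 2)
  4P = (8, 11)
  5P = (9, 21)
  6P = (9, 2)
  7P = (8, 12)
  8P = (0, 21)
  ... (continuing to 11P)
  11P = O

ord(P) = 11


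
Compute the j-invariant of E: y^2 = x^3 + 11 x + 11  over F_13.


Delta = -16(4 a^3 + 27 b^2) mod 13 = 6
-1728 * (4 a)^3 = -1728 * (4*11)^3 mod 13 = 8
j = 8 * 6^(-1) mod 13 = 10

j = 10 (mod 13)


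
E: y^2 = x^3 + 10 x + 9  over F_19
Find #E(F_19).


For each x in F_19, count y with y^2 = x^3 + 10 x + 9 mod 19:
  x = 0: RHS = 9, y in [3, 16]  -> 2 point(s)
  x = 1: RHS = 1, y in [1, 18]  -> 2 point(s)
  x = 3: RHS = 9, y in [3, 16]  -> 2 point(s)
  x = 6: RHS = 0, y in [0]  -> 1 point(s)
  x = 7: RHS = 4, y in [2, 17]  -> 2 point(s)
  x = 9: RHS = 11, y in [7, 12]  -> 2 point(s)
  x = 10: RHS = 7, y in [8, 11]  -> 2 point(s)
  x = 11: RHS = 6, y in [5, 14]  -> 2 point(s)
  x = 14: RHS = 5, y in [9, 10]  -> 2 point(s)
  x = 15: RHS = 0, y in [0]  -> 1 point(s)
  x = 16: RHS = 9, y in [3, 16]  -> 2 point(s)
  x = 17: RHS = 0, y in [0]  -> 1 point(s)
  x = 18: RHS = 17, y in [6, 13]  -> 2 point(s)
Affine points: 23. Add the point at infinity: total = 24.

#E(F_19) = 24


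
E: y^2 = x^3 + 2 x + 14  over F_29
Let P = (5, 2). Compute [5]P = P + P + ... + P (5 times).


k = 5 = 101_2 (binary, LSB first: 101)
Double-and-add from P = (5, 2):
  bit 0 = 1: acc = O + (5, 2) = (5, 2)
  bit 1 = 0: acc unchanged = (5, 2)
  bit 2 = 1: acc = (5, 2) + (9, 6) = (16, 16)

5P = (16, 16)


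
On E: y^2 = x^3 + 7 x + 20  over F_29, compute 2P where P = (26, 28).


Doubling: s = (3 x1^2 + a) / (2 y1)
s = (3*26^2 + 7) / (2*28) mod 29 = 12
x3 = s^2 - 2 x1 mod 29 = 12^2 - 2*26 = 5
y3 = s (x1 - x3) - y1 mod 29 = 12 * (26 - 5) - 28 = 21

2P = (5, 21)


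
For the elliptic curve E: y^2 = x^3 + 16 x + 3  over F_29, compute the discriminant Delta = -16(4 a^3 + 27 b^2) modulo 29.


4 a^3 + 27 b^2 = 4*16^3 + 27*3^2 = 16384 + 243 = 16627
Delta = -16 * (16627) = -266032
Delta mod 29 = 14

Delta = 14 (mod 29)


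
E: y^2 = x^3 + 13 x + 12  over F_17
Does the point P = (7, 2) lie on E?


Check whether y^2 = x^3 + 13 x + 12 (mod 17) for (x, y) = (7, 2).
LHS: y^2 = 2^2 mod 17 = 4
RHS: x^3 + 13 x + 12 = 7^3 + 13*7 + 12 mod 17 = 4
LHS = RHS

Yes, on the curve


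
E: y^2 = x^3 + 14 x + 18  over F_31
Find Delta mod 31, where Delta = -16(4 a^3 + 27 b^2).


4 a^3 + 27 b^2 = 4*14^3 + 27*18^2 = 10976 + 8748 = 19724
Delta = -16 * (19724) = -315584
Delta mod 31 = 27

Delta = 27 (mod 31)


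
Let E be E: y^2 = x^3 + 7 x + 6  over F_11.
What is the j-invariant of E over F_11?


Delta = -16(4 a^3 + 27 b^2) mod 11 = 6
-1728 * (4 a)^3 = -1728 * (4*7)^3 mod 11 = 4
j = 4 * 6^(-1) mod 11 = 8

j = 8 (mod 11)


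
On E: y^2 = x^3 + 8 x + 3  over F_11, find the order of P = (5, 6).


Compute successive multiples of P until we hit O:
  1P = (5, 6)
  2P = (4, 0)
  3P = (5, 5)
  4P = O

ord(P) = 4


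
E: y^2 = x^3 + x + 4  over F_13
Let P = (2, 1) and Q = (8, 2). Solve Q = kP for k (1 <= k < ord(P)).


Enumerate multiples of P until we hit Q = (8, 2):
  1P = (2, 1)
  2P = (9, 12)
  3P = (5, 11)
  4P = (7, 4)
  5P = (8, 11)
  6P = (0, 11)
  7P = (10, 0)
  8P = (0, 2)
  9P = (8, 2)
Match found at i = 9.

k = 9


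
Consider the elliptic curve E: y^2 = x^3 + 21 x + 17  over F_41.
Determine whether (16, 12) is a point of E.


Check whether y^2 = x^3 + 21 x + 17 (mod 41) for (x, y) = (16, 12).
LHS: y^2 = 12^2 mod 41 = 21
RHS: x^3 + 21 x + 17 = 16^3 + 21*16 + 17 mod 41 = 21
LHS = RHS

Yes, on the curve


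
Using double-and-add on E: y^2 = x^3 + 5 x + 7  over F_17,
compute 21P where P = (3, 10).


k = 21 = 10101_2 (binary, LSB first: 10101)
Double-and-add from P = (3, 10):
  bit 0 = 1: acc = O + (3, 10) = (3, 10)
  bit 1 = 0: acc unchanged = (3, 10)
  bit 2 = 1: acc = (3, 10) + (13, 5) = (14, 4)
  bit 3 = 0: acc unchanged = (14, 4)
  bit 4 = 1: acc = (14, 4) + (9, 13) = (2, 5)

21P = (2, 5)


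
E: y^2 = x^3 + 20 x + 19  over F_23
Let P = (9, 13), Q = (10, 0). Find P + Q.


P != Q, so use the chord formula.
s = (y2 - y1) / (x2 - x1) = (10) / (1) mod 23 = 10
x3 = s^2 - x1 - x2 mod 23 = 10^2 - 9 - 10 = 12
y3 = s (x1 - x3) - y1 mod 23 = 10 * (9 - 12) - 13 = 3

P + Q = (12, 3)


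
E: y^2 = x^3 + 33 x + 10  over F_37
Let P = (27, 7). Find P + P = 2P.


Doubling: s = (3 x1^2 + a) / (2 y1)
s = (3*27^2 + 33) / (2*7) mod 37 = 0
x3 = s^2 - 2 x1 mod 37 = 0^2 - 2*27 = 20
y3 = s (x1 - x3) - y1 mod 37 = 0 * (27 - 20) - 7 = 30

2P = (20, 30)


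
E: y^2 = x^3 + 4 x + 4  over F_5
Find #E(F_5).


For each x in F_5, count y with y^2 = x^3 + 4 x + 4 mod 5:
  x = 0: RHS = 4, y in [2, 3]  -> 2 point(s)
  x = 1: RHS = 4, y in [2, 3]  -> 2 point(s)
  x = 2: RHS = 0, y in [0]  -> 1 point(s)
  x = 4: RHS = 4, y in [2, 3]  -> 2 point(s)
Affine points: 7. Add the point at infinity: total = 8.

#E(F_5) = 8


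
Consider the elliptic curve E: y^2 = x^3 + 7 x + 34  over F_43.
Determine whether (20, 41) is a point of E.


Check whether y^2 = x^3 + 7 x + 34 (mod 43) for (x, y) = (20, 41).
LHS: y^2 = 41^2 mod 43 = 4
RHS: x^3 + 7 x + 34 = 20^3 + 7*20 + 34 mod 43 = 4
LHS = RHS

Yes, on the curve


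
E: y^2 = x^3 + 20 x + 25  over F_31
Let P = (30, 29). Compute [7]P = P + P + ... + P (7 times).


k = 7 = 111_2 (binary, LSB first: 111)
Double-and-add from P = (30, 29):
  bit 0 = 1: acc = O + (30, 29) = (30, 29)
  bit 1 = 1: acc = (30, 29) + (6, 19) = (4, 18)
  bit 2 = 1: acc = (4, 18) + (13, 8) = (16, 16)

7P = (16, 16)


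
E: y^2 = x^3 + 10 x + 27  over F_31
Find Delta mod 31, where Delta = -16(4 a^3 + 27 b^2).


4 a^3 + 27 b^2 = 4*10^3 + 27*27^2 = 4000 + 19683 = 23683
Delta = -16 * (23683) = -378928
Delta mod 31 = 16

Delta = 16 (mod 31)


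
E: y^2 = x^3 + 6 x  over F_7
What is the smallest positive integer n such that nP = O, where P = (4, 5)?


Compute successive multiples of P until we hit O:
  1P = (4, 5)
  2P = (1, 0)
  3P = (4, 2)
  4P = O

ord(P) = 4


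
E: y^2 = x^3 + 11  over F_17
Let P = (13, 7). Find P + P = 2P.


Doubling: s = (3 x1^2 + a) / (2 y1)
s = (3*13^2 + 0) / (2*7) mod 17 = 1
x3 = s^2 - 2 x1 mod 17 = 1^2 - 2*13 = 9
y3 = s (x1 - x3) - y1 mod 17 = 1 * (13 - 9) - 7 = 14

2P = (9, 14)


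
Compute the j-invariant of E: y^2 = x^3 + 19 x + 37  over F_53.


Delta = -16(4 a^3 + 27 b^2) mod 53 = 42
-1728 * (4 a)^3 = -1728 * (4*19)^3 mod 53 = 47
j = 47 * 42^(-1) mod 53 = 15

j = 15 (mod 53)


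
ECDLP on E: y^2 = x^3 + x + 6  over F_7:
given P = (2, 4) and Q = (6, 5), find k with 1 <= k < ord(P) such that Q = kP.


Enumerate multiples of P until we hit Q = (6, 5):
  1P = (2, 4)
  2P = (4, 5)
  3P = (3, 6)
  4P = (6, 2)
  5P = (1, 6)
  6P = (1, 1)
  7P = (6, 5)
Match found at i = 7.

k = 7


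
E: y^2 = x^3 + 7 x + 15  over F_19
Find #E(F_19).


For each x in F_19, count y with y^2 = x^3 + 7 x + 15 mod 19:
  x = 1: RHS = 4, y in [2, 17]  -> 2 point(s)
  x = 3: RHS = 6, y in [5, 14]  -> 2 point(s)
  x = 5: RHS = 4, y in [2, 17]  -> 2 point(s)
  x = 6: RHS = 7, y in [8, 11]  -> 2 point(s)
  x = 9: RHS = 9, y in [3, 16]  -> 2 point(s)
  x = 11: RHS = 17, y in [6, 13]  -> 2 point(s)
  x = 13: RHS = 4, y in [2, 17]  -> 2 point(s)
  x = 14: RHS = 7, y in [8, 11]  -> 2 point(s)
  x = 16: RHS = 5, y in [9, 10]  -> 2 point(s)
  x = 18: RHS = 7, y in [8, 11]  -> 2 point(s)
Affine points: 20. Add the point at infinity: total = 21.

#E(F_19) = 21


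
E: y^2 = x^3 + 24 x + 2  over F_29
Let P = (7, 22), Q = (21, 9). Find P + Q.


P != Q, so use the chord formula.
s = (y2 - y1) / (x2 - x1) = (16) / (14) mod 29 = 26
x3 = s^2 - x1 - x2 mod 29 = 26^2 - 7 - 21 = 10
y3 = s (x1 - x3) - y1 mod 29 = 26 * (7 - 10) - 22 = 16

P + Q = (10, 16)


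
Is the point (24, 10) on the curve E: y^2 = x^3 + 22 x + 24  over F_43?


Check whether y^2 = x^3 + 22 x + 24 (mod 43) for (x, y) = (24, 10).
LHS: y^2 = 10^2 mod 43 = 14
RHS: x^3 + 22 x + 24 = 24^3 + 22*24 + 24 mod 43 = 14
LHS = RHS

Yes, on the curve


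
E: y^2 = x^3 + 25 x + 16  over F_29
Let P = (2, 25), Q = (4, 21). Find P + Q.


P != Q, so use the chord formula.
s = (y2 - y1) / (x2 - x1) = (25) / (2) mod 29 = 27
x3 = s^2 - x1 - x2 mod 29 = 27^2 - 2 - 4 = 27
y3 = s (x1 - x3) - y1 mod 29 = 27 * (2 - 27) - 25 = 25

P + Q = (27, 25)


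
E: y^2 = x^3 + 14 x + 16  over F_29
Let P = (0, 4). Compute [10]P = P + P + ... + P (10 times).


k = 10 = 1010_2 (binary, LSB first: 0101)
Double-and-add from P = (0, 4):
  bit 0 = 0: acc unchanged = O
  bit 1 = 1: acc = O + (23, 21) = (23, 21)
  bit 2 = 0: acc unchanged = (23, 21)
  bit 3 = 1: acc = (23, 21) + (9, 28) = (19, 6)

10P = (19, 6)


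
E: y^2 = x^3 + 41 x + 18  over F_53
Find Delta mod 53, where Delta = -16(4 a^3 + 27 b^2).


4 a^3 + 27 b^2 = 4*41^3 + 27*18^2 = 275684 + 8748 = 284432
Delta = -16 * (284432) = -4550912
Delta mod 53 = 39

Delta = 39 (mod 53)


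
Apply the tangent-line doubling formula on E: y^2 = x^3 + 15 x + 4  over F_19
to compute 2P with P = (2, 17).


Doubling: s = (3 x1^2 + a) / (2 y1)
s = (3*2^2 + 15) / (2*17) mod 19 = 17
x3 = s^2 - 2 x1 mod 19 = 17^2 - 2*2 = 0
y3 = s (x1 - x3) - y1 mod 19 = 17 * (2 - 0) - 17 = 17

2P = (0, 17)


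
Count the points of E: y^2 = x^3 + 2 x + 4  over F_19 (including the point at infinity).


For each x in F_19, count y with y^2 = x^3 + 2 x + 4 mod 19:
  x = 0: RHS = 4, y in [2, 17]  -> 2 point(s)
  x = 1: RHS = 7, y in [8, 11]  -> 2 point(s)
  x = 2: RHS = 16, y in [4, 15]  -> 2 point(s)
  x = 4: RHS = 0, y in [0]  -> 1 point(s)
  x = 5: RHS = 6, y in [5, 14]  -> 2 point(s)
  x = 6: RHS = 4, y in [2, 17]  -> 2 point(s)
  x = 7: RHS = 0, y in [0]  -> 1 point(s)
  x = 8: RHS = 0, y in [0]  -> 1 point(s)
  x = 10: RHS = 17, y in [6, 13]  -> 2 point(s)
  x = 13: RHS = 4, y in [2, 17]  -> 2 point(s)
  x = 16: RHS = 9, y in [3, 16]  -> 2 point(s)
  x = 17: RHS = 11, y in [7, 12]  -> 2 point(s)
  x = 18: RHS = 1, y in [1, 18]  -> 2 point(s)
Affine points: 23. Add the point at infinity: total = 24.

#E(F_19) = 24


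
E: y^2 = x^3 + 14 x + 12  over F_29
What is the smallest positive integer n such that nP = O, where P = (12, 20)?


Compute successive multiples of P until we hit O:
  1P = (12, 20)
  2P = (6, 15)
  3P = (27, 11)
  4P = (24, 22)
  5P = (18, 8)
  6P = (3, 20)
  7P = (14, 9)
  8P = (26, 28)
  ... (continuing to 29P)
  29P = O

ord(P) = 29


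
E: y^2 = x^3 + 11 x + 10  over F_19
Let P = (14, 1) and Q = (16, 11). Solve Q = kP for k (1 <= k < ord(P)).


Enumerate multiples of P until we hit Q = (16, 11):
  1P = (14, 1)
  2P = (16, 8)
  3P = (6, 8)
  4P = (6, 11)
  5P = (16, 11)
Match found at i = 5.

k = 5


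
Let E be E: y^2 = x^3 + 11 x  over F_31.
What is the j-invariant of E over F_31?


Delta = -16(4 a^3 + 27 b^2) mod 31 = 4
-1728 * (4 a)^3 = -1728 * (4*11)^3 mod 31 = 30
j = 30 * 4^(-1) mod 31 = 23

j = 23 (mod 31)


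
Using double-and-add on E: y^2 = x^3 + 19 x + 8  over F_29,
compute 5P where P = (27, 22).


k = 5 = 101_2 (binary, LSB first: 101)
Double-and-add from P = (27, 22):
  bit 0 = 1: acc = O + (27, 22) = (27, 22)
  bit 1 = 0: acc unchanged = (27, 22)
  bit 2 = 1: acc = (27, 22) + (17, 16) = (19, 6)

5P = (19, 6)


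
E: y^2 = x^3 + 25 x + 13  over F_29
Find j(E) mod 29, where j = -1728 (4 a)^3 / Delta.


Delta = -16(4 a^3 + 27 b^2) mod 29 = 21
-1728 * (4 a)^3 = -1728 * (4*25)^3 mod 29 = 3
j = 3 * 21^(-1) mod 29 = 25

j = 25 (mod 29)


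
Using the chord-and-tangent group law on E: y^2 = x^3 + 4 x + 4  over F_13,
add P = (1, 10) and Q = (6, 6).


P != Q, so use the chord formula.
s = (y2 - y1) / (x2 - x1) = (9) / (5) mod 13 = 7
x3 = s^2 - x1 - x2 mod 13 = 7^2 - 1 - 6 = 3
y3 = s (x1 - x3) - y1 mod 13 = 7 * (1 - 3) - 10 = 2

P + Q = (3, 2)


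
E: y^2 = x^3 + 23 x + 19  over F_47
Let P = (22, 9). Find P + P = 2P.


Doubling: s = (3 x1^2 + a) / (2 y1)
s = (3*22^2 + 23) / (2*9) mod 47 = 1
x3 = s^2 - 2 x1 mod 47 = 1^2 - 2*22 = 4
y3 = s (x1 - x3) - y1 mod 47 = 1 * (22 - 4) - 9 = 9

2P = (4, 9)


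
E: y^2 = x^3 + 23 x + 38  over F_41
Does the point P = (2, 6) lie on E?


Check whether y^2 = x^3 + 23 x + 38 (mod 41) for (x, y) = (2, 6).
LHS: y^2 = 6^2 mod 41 = 36
RHS: x^3 + 23 x + 38 = 2^3 + 23*2 + 38 mod 41 = 10
LHS != RHS

No, not on the curve


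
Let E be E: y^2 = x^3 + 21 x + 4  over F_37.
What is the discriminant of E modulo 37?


4 a^3 + 27 b^2 = 4*21^3 + 27*4^2 = 37044 + 432 = 37476
Delta = -16 * (37476) = -599616
Delta mod 37 = 6

Delta = 6 (mod 37)


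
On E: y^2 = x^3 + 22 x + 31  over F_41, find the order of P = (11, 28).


Compute successive multiples of P until we hit O:
  1P = (11, 28)
  2P = (40, 34)
  3P = (21, 18)
  4P = (10, 12)
  5P = (30, 37)
  6P = (36, 40)
  7P = (33, 9)
  8P = (39, 26)
  ... (continuing to 25P)
  25P = O

ord(P) = 25


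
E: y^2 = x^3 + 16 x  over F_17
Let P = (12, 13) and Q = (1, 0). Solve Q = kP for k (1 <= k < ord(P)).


Enumerate multiples of P until we hit Q = (1, 0):
  1P = (12, 13)
  2P = (1, 0)
Match found at i = 2.

k = 2


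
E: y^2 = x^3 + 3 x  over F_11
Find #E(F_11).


For each x in F_11, count y with y^2 = x^3 + 3 x + 0 mod 11:
  x = 0: RHS = 0, y in [0]  -> 1 point(s)
  x = 1: RHS = 4, y in [2, 9]  -> 2 point(s)
  x = 2: RHS = 3, y in [5, 6]  -> 2 point(s)
  x = 3: RHS = 3, y in [5, 6]  -> 2 point(s)
  x = 6: RHS = 3, y in [5, 6]  -> 2 point(s)
  x = 7: RHS = 1, y in [1, 10]  -> 2 point(s)
Affine points: 11. Add the point at infinity: total = 12.

#E(F_11) = 12


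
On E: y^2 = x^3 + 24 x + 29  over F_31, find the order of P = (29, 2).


Compute successive multiples of P until we hit O:
  1P = (29, 2)
  2P = (23, 21)
  3P = (14, 28)
  4P = (26, 30)
  5P = (8, 19)
  6P = (22, 13)
  7P = (16, 13)
  8P = (19, 11)
  ... (continuing to 28P)
  28P = O

ord(P) = 28


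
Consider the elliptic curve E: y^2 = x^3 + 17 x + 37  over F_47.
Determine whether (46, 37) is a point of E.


Check whether y^2 = x^3 + 17 x + 37 (mod 47) for (x, y) = (46, 37).
LHS: y^2 = 37^2 mod 47 = 6
RHS: x^3 + 17 x + 37 = 46^3 + 17*46 + 37 mod 47 = 19
LHS != RHS

No, not on the curve


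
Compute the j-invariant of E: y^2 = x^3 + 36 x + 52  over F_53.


Delta = -16(4 a^3 + 27 b^2) mod 53 = 28
-1728 * (4 a)^3 = -1728 * (4*36)^3 mod 53 = 39
j = 39 * 28^(-1) mod 53 = 26

j = 26 (mod 53)


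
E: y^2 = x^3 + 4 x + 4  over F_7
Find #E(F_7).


For each x in F_7, count y with y^2 = x^3 + 4 x + 4 mod 7:
  x = 0: RHS = 4, y in [2, 5]  -> 2 point(s)
  x = 1: RHS = 2, y in [3, 4]  -> 2 point(s)
  x = 3: RHS = 1, y in [1, 6]  -> 2 point(s)
  x = 4: RHS = 0, y in [0]  -> 1 point(s)
  x = 5: RHS = 2, y in [3, 4]  -> 2 point(s)
Affine points: 9. Add the point at infinity: total = 10.

#E(F_7) = 10


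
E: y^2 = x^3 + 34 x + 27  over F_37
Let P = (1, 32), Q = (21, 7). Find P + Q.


P != Q, so use the chord formula.
s = (y2 - y1) / (x2 - x1) = (12) / (20) mod 37 = 8
x3 = s^2 - x1 - x2 mod 37 = 8^2 - 1 - 21 = 5
y3 = s (x1 - x3) - y1 mod 37 = 8 * (1 - 5) - 32 = 10

P + Q = (5, 10)


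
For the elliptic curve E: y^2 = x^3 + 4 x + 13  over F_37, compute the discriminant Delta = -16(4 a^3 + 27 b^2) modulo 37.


4 a^3 + 27 b^2 = 4*4^3 + 27*13^2 = 256 + 4563 = 4819
Delta = -16 * (4819) = -77104
Delta mod 37 = 4

Delta = 4 (mod 37)


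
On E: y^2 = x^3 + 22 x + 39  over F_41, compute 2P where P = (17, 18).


Doubling: s = (3 x1^2 + a) / (2 y1)
s = (3*17^2 + 22) / (2*18) mod 41 = 19
x3 = s^2 - 2 x1 mod 41 = 19^2 - 2*17 = 40
y3 = s (x1 - x3) - y1 mod 41 = 19 * (17 - 40) - 18 = 37

2P = (40, 37)


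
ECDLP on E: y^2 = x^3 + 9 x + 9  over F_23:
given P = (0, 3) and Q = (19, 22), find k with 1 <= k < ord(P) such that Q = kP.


Enumerate multiples of P until we hit Q = (19, 22):
  1P = (0, 3)
  2P = (8, 8)
  3P = (10, 8)
  4P = (19, 22)
Match found at i = 4.

k = 4


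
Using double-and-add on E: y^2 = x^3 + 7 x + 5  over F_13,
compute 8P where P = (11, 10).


k = 8 = 1000_2 (binary, LSB first: 0001)
Double-and-add from P = (11, 10):
  bit 0 = 0: acc unchanged = O
  bit 1 = 0: acc unchanged = O
  bit 2 = 0: acc unchanged = O
  bit 3 = 1: acc = O + (5, 3) = (5, 3)

8P = (5, 3)


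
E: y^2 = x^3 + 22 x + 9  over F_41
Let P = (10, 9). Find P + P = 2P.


Doubling: s = (3 x1^2 + a) / (2 y1)
s = (3*10^2 + 22) / (2*9) mod 41 = 27
x3 = s^2 - 2 x1 mod 41 = 27^2 - 2*10 = 12
y3 = s (x1 - x3) - y1 mod 41 = 27 * (10 - 12) - 9 = 19

2P = (12, 19)


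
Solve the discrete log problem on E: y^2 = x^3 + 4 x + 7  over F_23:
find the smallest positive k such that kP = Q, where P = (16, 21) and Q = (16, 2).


Enumerate multiples of P until we hit Q = (16, 2):
  1P = (16, 21)
  2P = (3, 0)
  3P = (16, 2)
Match found at i = 3.

k = 3


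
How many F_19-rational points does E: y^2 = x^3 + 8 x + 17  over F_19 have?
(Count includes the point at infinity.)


For each x in F_19, count y with y^2 = x^3 + 8 x + 17 mod 19:
  x = 0: RHS = 17, y in [6, 13]  -> 2 point(s)
  x = 1: RHS = 7, y in [8, 11]  -> 2 point(s)
  x = 3: RHS = 11, y in [7, 12]  -> 2 point(s)
  x = 5: RHS = 11, y in [7, 12]  -> 2 point(s)
  x = 7: RHS = 17, y in [6, 13]  -> 2 point(s)
  x = 8: RHS = 4, y in [2, 17]  -> 2 point(s)
  x = 9: RHS = 1, y in [1, 18]  -> 2 point(s)
  x = 11: RHS = 11, y in [7, 12]  -> 2 point(s)
  x = 12: RHS = 17, y in [6, 13]  -> 2 point(s)
  x = 13: RHS = 0, y in [0]  -> 1 point(s)
  x = 14: RHS = 4, y in [2, 17]  -> 2 point(s)
  x = 15: RHS = 16, y in [4, 15]  -> 2 point(s)
  x = 16: RHS = 4, y in [2, 17]  -> 2 point(s)
Affine points: 25. Add the point at infinity: total = 26.

#E(F_19) = 26


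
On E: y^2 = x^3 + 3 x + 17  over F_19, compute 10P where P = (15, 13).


k = 10 = 1010_2 (binary, LSB first: 0101)
Double-and-add from P = (15, 13):
  bit 0 = 0: acc unchanged = O
  bit 1 = 1: acc = O + (13, 7) = (13, 7)
  bit 2 = 0: acc unchanged = (13, 7)
  bit 3 = 1: acc = (13, 7) + (16, 0) = (6, 2)

10P = (6, 2)


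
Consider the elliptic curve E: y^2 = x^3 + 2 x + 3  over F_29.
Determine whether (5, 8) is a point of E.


Check whether y^2 = x^3 + 2 x + 3 (mod 29) for (x, y) = (5, 8).
LHS: y^2 = 8^2 mod 29 = 6
RHS: x^3 + 2 x + 3 = 5^3 + 2*5 + 3 mod 29 = 22
LHS != RHS

No, not on the curve


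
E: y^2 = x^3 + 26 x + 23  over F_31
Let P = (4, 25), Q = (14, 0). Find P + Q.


P != Q, so use the chord formula.
s = (y2 - y1) / (x2 - x1) = (6) / (10) mod 31 = 13
x3 = s^2 - x1 - x2 mod 31 = 13^2 - 4 - 14 = 27
y3 = s (x1 - x3) - y1 mod 31 = 13 * (4 - 27) - 25 = 17

P + Q = (27, 17)


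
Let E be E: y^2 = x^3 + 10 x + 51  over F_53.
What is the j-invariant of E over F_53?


Delta = -16(4 a^3 + 27 b^2) mod 53 = 45
-1728 * (4 a)^3 = -1728 * (4*10)^3 mod 53 = 26
j = 26 * 45^(-1) mod 53 = 10

j = 10 (mod 53)


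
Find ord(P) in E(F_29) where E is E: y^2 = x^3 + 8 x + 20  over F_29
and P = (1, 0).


Compute successive multiples of P until we hit O:
  1P = (1, 0)
  2P = O

ord(P) = 2


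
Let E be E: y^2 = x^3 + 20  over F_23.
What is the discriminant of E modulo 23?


4 a^3 + 27 b^2 = 4*0^3 + 27*20^2 = 0 + 10800 = 10800
Delta = -16 * (10800) = -172800
Delta mod 23 = 22

Delta = 22 (mod 23)


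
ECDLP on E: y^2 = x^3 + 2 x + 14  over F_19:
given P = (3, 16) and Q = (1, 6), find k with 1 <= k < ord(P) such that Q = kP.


Enumerate multiples of P until we hit Q = (1, 6):
  1P = (3, 16)
  2P = (1, 6)
Match found at i = 2.

k = 2


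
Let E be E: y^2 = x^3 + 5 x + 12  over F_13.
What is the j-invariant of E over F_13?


Delta = -16(4 a^3 + 27 b^2) mod 13 = 5
-1728 * (4 a)^3 = -1728 * (4*5)^3 mod 13 = 5
j = 5 * 5^(-1) mod 13 = 1

j = 1 (mod 13)


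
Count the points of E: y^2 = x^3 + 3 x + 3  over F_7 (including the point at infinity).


For each x in F_7, count y with y^2 = x^3 + 3 x + 3 mod 7:
  x = 1: RHS = 0, y in [0]  -> 1 point(s)
  x = 3: RHS = 4, y in [2, 5]  -> 2 point(s)
  x = 4: RHS = 2, y in [3, 4]  -> 2 point(s)
Affine points: 5. Add the point at infinity: total = 6.

#E(F_7) = 6


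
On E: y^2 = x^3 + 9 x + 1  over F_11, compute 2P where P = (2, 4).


Doubling: s = (3 x1^2 + a) / (2 y1)
s = (3*2^2 + 9) / (2*4) mod 11 = 4
x3 = s^2 - 2 x1 mod 11 = 4^2 - 2*2 = 1
y3 = s (x1 - x3) - y1 mod 11 = 4 * (2 - 1) - 4 = 0

2P = (1, 0)


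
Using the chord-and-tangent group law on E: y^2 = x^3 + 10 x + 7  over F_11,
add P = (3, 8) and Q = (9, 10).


P != Q, so use the chord formula.
s = (y2 - y1) / (x2 - x1) = (2) / (6) mod 11 = 4
x3 = s^2 - x1 - x2 mod 11 = 4^2 - 3 - 9 = 4
y3 = s (x1 - x3) - y1 mod 11 = 4 * (3 - 4) - 8 = 10

P + Q = (4, 10)


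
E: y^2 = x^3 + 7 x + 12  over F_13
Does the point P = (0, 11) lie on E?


Check whether y^2 = x^3 + 7 x + 12 (mod 13) for (x, y) = (0, 11).
LHS: y^2 = 11^2 mod 13 = 4
RHS: x^3 + 7 x + 12 = 0^3 + 7*0 + 12 mod 13 = 12
LHS != RHS

No, not on the curve


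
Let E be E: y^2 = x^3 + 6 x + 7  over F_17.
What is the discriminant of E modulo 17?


4 a^3 + 27 b^2 = 4*6^3 + 27*7^2 = 864 + 1323 = 2187
Delta = -16 * (2187) = -34992
Delta mod 17 = 11

Delta = 11 (mod 17)


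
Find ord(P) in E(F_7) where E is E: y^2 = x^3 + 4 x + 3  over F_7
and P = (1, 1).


Compute successive multiples of P until we hit O:
  1P = (1, 1)
  2P = (5, 6)
  3P = (3, 0)
  4P = (5, 1)
  5P = (1, 6)
  6P = O

ord(P) = 6


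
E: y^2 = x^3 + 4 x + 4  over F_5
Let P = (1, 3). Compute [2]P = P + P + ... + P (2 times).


k = 2 = 10_2 (binary, LSB first: 01)
Double-and-add from P = (1, 3):
  bit 0 = 0: acc unchanged = O
  bit 1 = 1: acc = O + (2, 0) = (2, 0)

2P = (2, 0)


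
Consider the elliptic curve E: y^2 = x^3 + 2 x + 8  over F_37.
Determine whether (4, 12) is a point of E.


Check whether y^2 = x^3 + 2 x + 8 (mod 37) for (x, y) = (4, 12).
LHS: y^2 = 12^2 mod 37 = 33
RHS: x^3 + 2 x + 8 = 4^3 + 2*4 + 8 mod 37 = 6
LHS != RHS

No, not on the curve


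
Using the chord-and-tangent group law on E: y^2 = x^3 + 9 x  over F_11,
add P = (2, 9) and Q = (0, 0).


P != Q, so use the chord formula.
s = (y2 - y1) / (x2 - x1) = (2) / (9) mod 11 = 10
x3 = s^2 - x1 - x2 mod 11 = 10^2 - 2 - 0 = 10
y3 = s (x1 - x3) - y1 mod 11 = 10 * (2 - 10) - 9 = 10

P + Q = (10, 10)


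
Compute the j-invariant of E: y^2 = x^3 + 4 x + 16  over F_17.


Delta = -16(4 a^3 + 27 b^2) mod 17 = 11
-1728 * (4 a)^3 = -1728 * (4*4)^3 mod 17 = 11
j = 11 * 11^(-1) mod 17 = 1

j = 1 (mod 17)


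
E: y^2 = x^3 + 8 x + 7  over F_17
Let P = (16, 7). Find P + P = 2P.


Doubling: s = (3 x1^2 + a) / (2 y1)
s = (3*16^2 + 8) / (2*7) mod 17 = 2
x3 = s^2 - 2 x1 mod 17 = 2^2 - 2*16 = 6
y3 = s (x1 - x3) - y1 mod 17 = 2 * (16 - 6) - 7 = 13

2P = (6, 13)


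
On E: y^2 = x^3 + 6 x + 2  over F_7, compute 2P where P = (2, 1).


k = 2 = 10_2 (binary, LSB first: 01)
Double-and-add from P = (2, 1):
  bit 0 = 0: acc unchanged = O
  bit 1 = 1: acc = O + (0, 3) = (0, 3)

2P = (0, 3)


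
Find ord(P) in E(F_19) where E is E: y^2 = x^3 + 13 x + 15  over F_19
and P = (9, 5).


Compute successive multiples of P until we hit O:
  1P = (9, 5)
  2P = (2, 7)
  3P = (17, 0)
  4P = (2, 12)
  5P = (9, 14)
  6P = O

ord(P) = 6


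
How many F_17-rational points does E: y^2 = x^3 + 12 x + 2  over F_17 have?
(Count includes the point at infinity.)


For each x in F_17, count y with y^2 = x^3 + 12 x + 2 mod 17:
  x = 0: RHS = 2, y in [6, 11]  -> 2 point(s)
  x = 1: RHS = 15, y in [7, 10]  -> 2 point(s)
  x = 2: RHS = 0, y in [0]  -> 1 point(s)
  x = 5: RHS = 0, y in [0]  -> 1 point(s)
  x = 6: RHS = 1, y in [1, 16]  -> 2 point(s)
  x = 7: RHS = 4, y in [2, 15]  -> 2 point(s)
  x = 8: RHS = 15, y in [7, 10]  -> 2 point(s)
  x = 10: RHS = 0, y in [0]  -> 1 point(s)
  x = 12: RHS = 4, y in [2, 15]  -> 2 point(s)
  x = 13: RHS = 9, y in [3, 14]  -> 2 point(s)
  x = 15: RHS = 4, y in [2, 15]  -> 2 point(s)
Affine points: 19. Add the point at infinity: total = 20.

#E(F_17) = 20


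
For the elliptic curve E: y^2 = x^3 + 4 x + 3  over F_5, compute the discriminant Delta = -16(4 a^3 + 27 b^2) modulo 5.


4 a^3 + 27 b^2 = 4*4^3 + 27*3^2 = 256 + 243 = 499
Delta = -16 * (499) = -7984
Delta mod 5 = 1

Delta = 1 (mod 5)


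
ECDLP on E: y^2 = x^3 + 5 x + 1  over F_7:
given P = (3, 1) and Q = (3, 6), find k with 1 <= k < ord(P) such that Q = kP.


Enumerate multiples of P until we hit Q = (3, 6):
  1P = (3, 1)
  2P = (5, 2)
  3P = (1, 0)
  4P = (5, 5)
  5P = (3, 6)
Match found at i = 5.

k = 5


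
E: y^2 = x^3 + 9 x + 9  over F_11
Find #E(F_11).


For each x in F_11, count y with y^2 = x^3 + 9 x + 9 mod 11:
  x = 0: RHS = 9, y in [3, 8]  -> 2 point(s)
  x = 5: RHS = 3, y in [5, 6]  -> 2 point(s)
  x = 6: RHS = 4, y in [2, 9]  -> 2 point(s)
  x = 9: RHS = 5, y in [4, 7]  -> 2 point(s)
Affine points: 8. Add the point at infinity: total = 9.

#E(F_11) = 9


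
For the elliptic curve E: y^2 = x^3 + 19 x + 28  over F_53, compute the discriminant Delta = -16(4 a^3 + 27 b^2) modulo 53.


4 a^3 + 27 b^2 = 4*19^3 + 27*28^2 = 27436 + 21168 = 48604
Delta = -16 * (48604) = -777664
Delta mod 53 = 5

Delta = 5 (mod 53)


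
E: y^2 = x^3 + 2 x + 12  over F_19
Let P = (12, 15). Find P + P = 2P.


Doubling: s = (3 x1^2 + a) / (2 y1)
s = (3*12^2 + 2) / (2*15) mod 19 = 17
x3 = s^2 - 2 x1 mod 19 = 17^2 - 2*12 = 18
y3 = s (x1 - x3) - y1 mod 19 = 17 * (12 - 18) - 15 = 16

2P = (18, 16)


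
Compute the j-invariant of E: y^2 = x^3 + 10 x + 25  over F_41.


Delta = -16(4 a^3 + 27 b^2) mod 41 = 27
-1728 * (4 a)^3 = -1728 * (4*10)^3 mod 41 = 6
j = 6 * 27^(-1) mod 41 = 23

j = 23 (mod 41)


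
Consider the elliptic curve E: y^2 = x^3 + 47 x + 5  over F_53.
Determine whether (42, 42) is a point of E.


Check whether y^2 = x^3 + 47 x + 5 (mod 53) for (x, y) = (42, 42).
LHS: y^2 = 42^2 mod 53 = 15
RHS: x^3 + 47 x + 5 = 42^3 + 47*42 + 5 mod 53 = 12
LHS != RHS

No, not on the curve


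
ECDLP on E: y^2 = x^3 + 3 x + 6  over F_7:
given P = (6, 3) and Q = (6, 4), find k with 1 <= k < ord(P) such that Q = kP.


Enumerate multiples of P until we hit Q = (6, 4):
  1P = (6, 3)
  2P = (3, 0)
  3P = (6, 4)
Match found at i = 3.

k = 3


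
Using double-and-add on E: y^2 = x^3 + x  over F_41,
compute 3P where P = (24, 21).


k = 3 = 11_2 (binary, LSB first: 11)
Double-and-add from P = (24, 21):
  bit 0 = 1: acc = O + (24, 21) = (24, 21)
  bit 1 = 1: acc = (24, 21) + (1, 17) = (12, 31)

3P = (12, 31)


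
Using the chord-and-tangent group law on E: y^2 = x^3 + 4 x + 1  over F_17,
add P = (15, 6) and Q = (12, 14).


P != Q, so use the chord formula.
s = (y2 - y1) / (x2 - x1) = (8) / (14) mod 17 = 3
x3 = s^2 - x1 - x2 mod 17 = 3^2 - 15 - 12 = 16
y3 = s (x1 - x3) - y1 mod 17 = 3 * (15 - 16) - 6 = 8

P + Q = (16, 8)


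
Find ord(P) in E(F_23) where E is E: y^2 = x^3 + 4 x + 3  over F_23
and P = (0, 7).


Compute successive multiples of P until we hit O:
  1P = (0, 7)
  2P = (9, 20)
  3P = (7, 11)
  4P = (6, 6)
  5P = (10, 10)
  6P = (17, 4)
  7P = (12, 10)
  8P = (1, 10)
  ... (continuing to 20P)
  20P = O

ord(P) = 20


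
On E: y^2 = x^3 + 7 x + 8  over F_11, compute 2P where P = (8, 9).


Doubling: s = (3 x1^2 + a) / (2 y1)
s = (3*8^2 + 7) / (2*9) mod 11 = 8
x3 = s^2 - 2 x1 mod 11 = 8^2 - 2*8 = 4
y3 = s (x1 - x3) - y1 mod 11 = 8 * (8 - 4) - 9 = 1

2P = (4, 1)


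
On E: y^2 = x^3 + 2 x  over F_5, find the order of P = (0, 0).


Compute successive multiples of P until we hit O:
  1P = (0, 0)
  2P = O

ord(P) = 2


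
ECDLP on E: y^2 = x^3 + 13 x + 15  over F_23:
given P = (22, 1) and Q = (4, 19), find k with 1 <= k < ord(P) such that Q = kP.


Enumerate multiples of P until we hit Q = (4, 19):
  1P = (22, 1)
  2P = (20, 15)
  3P = (7, 9)
  4P = (18, 3)
  5P = (12, 17)
  6P = (21, 2)
  7P = (4, 4)
  8P = (13, 9)
  9P = (1, 11)
  10P = (2, 7)
  11P = (3, 14)
  12P = (10, 15)
  13P = (16, 15)
  14P = (16, 8)
  15P = (10, 8)
  16P = (3, 9)
  17P = (2, 16)
  18P = (1, 12)
  19P = (13, 14)
  20P = (4, 19)
Match found at i = 20.

k = 20


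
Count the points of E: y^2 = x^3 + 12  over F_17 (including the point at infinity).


For each x in F_17, count y with y^2 = x^3 + 0 x + 12 mod 17:
  x = 1: RHS = 13, y in [8, 9]  -> 2 point(s)
  x = 4: RHS = 8, y in [5, 12]  -> 2 point(s)
  x = 5: RHS = 1, y in [1, 16]  -> 2 point(s)
  x = 7: RHS = 15, y in [7, 10]  -> 2 point(s)
  x = 10: RHS = 9, y in [3, 14]  -> 2 point(s)
  x = 11: RHS = 0, y in [0]  -> 1 point(s)
  x = 13: RHS = 16, y in [4, 13]  -> 2 point(s)
  x = 14: RHS = 2, y in [6, 11]  -> 2 point(s)
  x = 15: RHS = 4, y in [2, 15]  -> 2 point(s)
Affine points: 17. Add the point at infinity: total = 18.

#E(F_17) = 18


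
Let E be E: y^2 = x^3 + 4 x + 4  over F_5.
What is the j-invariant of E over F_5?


Delta = -16(4 a^3 + 27 b^2) mod 5 = 2
-1728 * (4 a)^3 = -1728 * (4*4)^3 mod 5 = 2
j = 2 * 2^(-1) mod 5 = 1

j = 1 (mod 5)


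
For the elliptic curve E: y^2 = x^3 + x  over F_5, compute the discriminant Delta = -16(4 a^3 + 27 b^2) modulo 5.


4 a^3 + 27 b^2 = 4*1^3 + 27*0^2 = 4 + 0 = 4
Delta = -16 * (4) = -64
Delta mod 5 = 1

Delta = 1 (mod 5)


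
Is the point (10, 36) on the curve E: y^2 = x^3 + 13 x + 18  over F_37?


Check whether y^2 = x^3 + 13 x + 18 (mod 37) for (x, y) = (10, 36).
LHS: y^2 = 36^2 mod 37 = 1
RHS: x^3 + 13 x + 18 = 10^3 + 13*10 + 18 mod 37 = 1
LHS = RHS

Yes, on the curve


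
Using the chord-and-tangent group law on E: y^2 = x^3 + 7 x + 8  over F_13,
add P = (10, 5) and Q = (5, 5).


P != Q, so use the chord formula.
s = (y2 - y1) / (x2 - x1) = (0) / (8) mod 13 = 0
x3 = s^2 - x1 - x2 mod 13 = 0^2 - 10 - 5 = 11
y3 = s (x1 - x3) - y1 mod 13 = 0 * (10 - 11) - 5 = 8

P + Q = (11, 8)


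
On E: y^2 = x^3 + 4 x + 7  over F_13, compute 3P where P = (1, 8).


k = 3 = 11_2 (binary, LSB first: 11)
Double-and-add from P = (1, 8):
  bit 0 = 1: acc = O + (1, 8) = (1, 8)
  bit 1 = 1: acc = (1, 8) + (2, 7) = (11, 2)

3P = (11, 2)


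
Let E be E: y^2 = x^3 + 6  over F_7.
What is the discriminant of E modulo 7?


4 a^3 + 27 b^2 = 4*0^3 + 27*6^2 = 0 + 972 = 972
Delta = -16 * (972) = -15552
Delta mod 7 = 2

Delta = 2 (mod 7)


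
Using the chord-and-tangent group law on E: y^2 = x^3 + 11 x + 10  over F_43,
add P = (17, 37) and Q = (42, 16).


P != Q, so use the chord formula.
s = (y2 - y1) / (x2 - x1) = (22) / (25) mod 43 = 37
x3 = s^2 - x1 - x2 mod 43 = 37^2 - 17 - 42 = 20
y3 = s (x1 - x3) - y1 mod 43 = 37 * (17 - 20) - 37 = 24

P + Q = (20, 24)


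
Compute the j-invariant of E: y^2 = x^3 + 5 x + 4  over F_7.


Delta = -16(4 a^3 + 27 b^2) mod 7 = 5
-1728 * (4 a)^3 = -1728 * (4*5)^3 mod 7 = 6
j = 6 * 5^(-1) mod 7 = 4

j = 4 (mod 7)


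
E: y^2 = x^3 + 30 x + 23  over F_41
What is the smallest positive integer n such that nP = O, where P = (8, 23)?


Compute successive multiples of P until we hit O:
  1P = (8, 23)
  2P = (30, 17)
  3P = (19, 21)
  4P = (12, 15)
  5P = (25, 11)
  6P = (39, 23)
  7P = (35, 18)
  8P = (18, 32)
  ... (continuing to 37P)
  37P = O

ord(P) = 37


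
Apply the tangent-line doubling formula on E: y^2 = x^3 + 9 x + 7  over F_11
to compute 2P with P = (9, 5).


Doubling: s = (3 x1^2 + a) / (2 y1)
s = (3*9^2 + 9) / (2*5) mod 11 = 1
x3 = s^2 - 2 x1 mod 11 = 1^2 - 2*9 = 5
y3 = s (x1 - x3) - y1 mod 11 = 1 * (9 - 5) - 5 = 10

2P = (5, 10)


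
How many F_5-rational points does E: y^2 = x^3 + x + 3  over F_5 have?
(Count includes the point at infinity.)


For each x in F_5, count y with y^2 = x^3 + 1 x + 3 mod 5:
  x = 1: RHS = 0, y in [0]  -> 1 point(s)
  x = 4: RHS = 1, y in [1, 4]  -> 2 point(s)
Affine points: 3. Add the point at infinity: total = 4.

#E(F_5) = 4


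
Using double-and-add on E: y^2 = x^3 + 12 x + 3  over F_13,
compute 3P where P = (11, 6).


k = 3 = 11_2 (binary, LSB first: 11)
Double-and-add from P = (11, 6):
  bit 0 = 1: acc = O + (11, 6) = (11, 6)
  bit 1 = 1: acc = (11, 6) + (8, 0) = (11, 7)

3P = (11, 7)


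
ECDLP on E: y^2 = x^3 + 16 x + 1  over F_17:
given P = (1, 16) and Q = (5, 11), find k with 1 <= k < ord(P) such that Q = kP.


Enumerate multiples of P until we hit Q = (5, 11):
  1P = (1, 16)
  2P = (16, 16)
  3P = (0, 1)
  4P = (3, 5)
  5P = (5, 6)
  6P = (13, 14)
  7P = (12, 0)
  8P = (13, 3)
  9P = (5, 11)
Match found at i = 9.

k = 9


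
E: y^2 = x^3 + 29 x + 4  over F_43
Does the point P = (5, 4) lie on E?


Check whether y^2 = x^3 + 29 x + 4 (mod 43) for (x, y) = (5, 4).
LHS: y^2 = 4^2 mod 43 = 16
RHS: x^3 + 29 x + 4 = 5^3 + 29*5 + 4 mod 43 = 16
LHS = RHS

Yes, on the curve


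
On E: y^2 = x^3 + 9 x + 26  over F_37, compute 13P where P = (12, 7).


k = 13 = 1101_2 (binary, LSB first: 1011)
Double-and-add from P = (12, 7):
  bit 0 = 1: acc = O + (12, 7) = (12, 7)
  bit 1 = 0: acc unchanged = (12, 7)
  bit 2 = 1: acc = (12, 7) + (5, 23) = (29, 16)
  bit 3 = 1: acc = (29, 16) + (36, 33) = (30, 8)

13P = (30, 8)


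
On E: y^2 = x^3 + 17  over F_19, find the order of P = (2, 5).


Compute successive multiples of P until we hit O:
  1P = (2, 5)
  2P = (2, 14)
  3P = O

ord(P) = 3


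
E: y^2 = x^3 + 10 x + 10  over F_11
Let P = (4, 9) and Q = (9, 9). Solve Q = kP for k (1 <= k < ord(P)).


Enumerate multiples of P until we hit Q = (9, 9):
  1P = (4, 9)
  2P = (7, 7)
  3P = (9, 9)
Match found at i = 3.

k = 3


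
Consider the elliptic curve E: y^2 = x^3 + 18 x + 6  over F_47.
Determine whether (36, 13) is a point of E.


Check whether y^2 = x^3 + 18 x + 6 (mod 47) for (x, y) = (36, 13).
LHS: y^2 = 13^2 mod 47 = 28
RHS: x^3 + 18 x + 6 = 36^3 + 18*36 + 6 mod 47 = 28
LHS = RHS

Yes, on the curve


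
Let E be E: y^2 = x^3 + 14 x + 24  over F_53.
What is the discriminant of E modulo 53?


4 a^3 + 27 b^2 = 4*14^3 + 27*24^2 = 10976 + 15552 = 26528
Delta = -16 * (26528) = -424448
Delta mod 53 = 29

Delta = 29 (mod 53)


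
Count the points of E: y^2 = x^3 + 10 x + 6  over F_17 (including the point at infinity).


For each x in F_17, count y with y^2 = x^3 + 10 x + 6 mod 17:
  x = 1: RHS = 0, y in [0]  -> 1 point(s)
  x = 2: RHS = 0, y in [0]  -> 1 point(s)
  x = 4: RHS = 8, y in [5, 12]  -> 2 point(s)
  x = 9: RHS = 9, y in [3, 14]  -> 2 point(s)
  x = 10: RHS = 1, y in [1, 16]  -> 2 point(s)
  x = 11: RHS = 2, y in [6, 11]  -> 2 point(s)
  x = 12: RHS = 1, y in [1, 16]  -> 2 point(s)
  x = 13: RHS = 4, y in [2, 15]  -> 2 point(s)
  x = 14: RHS = 0, y in [0]  -> 1 point(s)
Affine points: 15. Add the point at infinity: total = 16.

#E(F_17) = 16


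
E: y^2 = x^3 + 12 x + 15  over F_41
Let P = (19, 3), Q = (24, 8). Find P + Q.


P != Q, so use the chord formula.
s = (y2 - y1) / (x2 - x1) = (5) / (5) mod 41 = 1
x3 = s^2 - x1 - x2 mod 41 = 1^2 - 19 - 24 = 40
y3 = s (x1 - x3) - y1 mod 41 = 1 * (19 - 40) - 3 = 17

P + Q = (40, 17)
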